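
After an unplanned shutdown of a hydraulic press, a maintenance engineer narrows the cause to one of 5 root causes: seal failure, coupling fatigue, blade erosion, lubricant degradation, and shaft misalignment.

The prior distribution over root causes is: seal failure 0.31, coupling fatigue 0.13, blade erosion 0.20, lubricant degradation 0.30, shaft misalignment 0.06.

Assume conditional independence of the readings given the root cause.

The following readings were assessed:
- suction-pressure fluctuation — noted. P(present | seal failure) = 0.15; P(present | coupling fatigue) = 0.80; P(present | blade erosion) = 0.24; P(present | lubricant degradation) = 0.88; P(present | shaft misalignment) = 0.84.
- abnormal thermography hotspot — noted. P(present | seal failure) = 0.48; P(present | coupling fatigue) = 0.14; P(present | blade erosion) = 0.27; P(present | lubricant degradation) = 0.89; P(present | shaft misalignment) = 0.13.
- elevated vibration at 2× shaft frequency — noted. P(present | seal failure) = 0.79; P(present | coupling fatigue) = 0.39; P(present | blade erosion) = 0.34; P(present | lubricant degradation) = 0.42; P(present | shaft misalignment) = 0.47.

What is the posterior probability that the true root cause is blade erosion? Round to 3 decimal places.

0.034

For each hypothesis, the unnormalized posterior weight is prior × product of the reading likelihoods:
  seal failure: 0.31 × 0.15 × 0.48 × 0.79 = 0.017633
  coupling fatigue: 0.13 × 0.80 × 0.14 × 0.39 = 0.0056784
  blade erosion: 0.20 × 0.24 × 0.27 × 0.34 = 0.0044064
  lubricant degradation: 0.30 × 0.88 × 0.89 × 0.42 = 0.098683
  shaft misalignment: 0.06 × 0.84 × 0.13 × 0.47 = 0.0030794
The unnormalized weights sum to 0.12948.
P(blade erosion | evidence) = 0.0044064 / 0.12948 ≈ 0.034.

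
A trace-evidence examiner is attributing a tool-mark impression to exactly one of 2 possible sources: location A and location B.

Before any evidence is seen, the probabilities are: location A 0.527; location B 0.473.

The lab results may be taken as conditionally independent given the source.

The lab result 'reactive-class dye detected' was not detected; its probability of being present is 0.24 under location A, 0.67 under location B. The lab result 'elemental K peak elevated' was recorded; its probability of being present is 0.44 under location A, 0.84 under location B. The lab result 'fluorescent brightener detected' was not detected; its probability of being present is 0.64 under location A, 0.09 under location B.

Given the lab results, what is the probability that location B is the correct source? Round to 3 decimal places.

By Bayes' rule with conditional independence, the unnormalized weight for each hypothesis is prior × ∏ likelihoods (using 1 − P(present | H) for each absent lab result):
  location A: 0.527 × (1 − 0.24) × 0.44 × (1 − 0.64) = 0.063442
  location B: 0.473 × (1 − 0.67) × 0.84 × (1 − 0.09) = 0.11932
Normalizing constant Z = 0.063442 + 0.11932 = 0.18276.
P(location B | evidence) = 0.11932 / 0.18276 ≈ 0.653.

0.653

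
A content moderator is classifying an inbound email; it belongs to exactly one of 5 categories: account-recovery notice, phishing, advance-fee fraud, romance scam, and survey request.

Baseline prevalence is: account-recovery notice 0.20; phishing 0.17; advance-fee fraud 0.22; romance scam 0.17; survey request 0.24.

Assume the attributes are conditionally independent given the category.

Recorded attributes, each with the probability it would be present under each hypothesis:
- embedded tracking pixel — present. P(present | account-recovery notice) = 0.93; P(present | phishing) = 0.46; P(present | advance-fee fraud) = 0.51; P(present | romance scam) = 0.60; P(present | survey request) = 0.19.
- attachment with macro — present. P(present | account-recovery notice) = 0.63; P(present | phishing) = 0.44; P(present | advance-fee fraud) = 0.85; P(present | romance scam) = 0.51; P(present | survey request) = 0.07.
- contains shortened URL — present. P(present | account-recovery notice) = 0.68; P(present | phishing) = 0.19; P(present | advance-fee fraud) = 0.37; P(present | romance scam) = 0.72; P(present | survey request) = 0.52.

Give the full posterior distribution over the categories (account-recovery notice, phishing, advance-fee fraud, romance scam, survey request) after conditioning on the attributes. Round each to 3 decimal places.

Multiply each prior by the joint likelihood of the attribute pattern:
  account-recovery notice: 0.20 × 0.93 × 0.63 × 0.68 = 0.079682
  phishing: 0.17 × 0.46 × 0.44 × 0.19 = 0.0065375
  advance-fee fraud: 0.22 × 0.51 × 0.85 × 0.37 = 0.035287
  romance scam: 0.17 × 0.60 × 0.51 × 0.72 = 0.037454
  survey request: 0.24 × 0.19 × 0.07 × 0.52 = 0.0016598
Marginal likelihood of the evidence = 0.16062.
P(account-recovery notice | evidence) = 0.079682 / 0.16062 ≈ 0.496
P(phishing | evidence) = 0.0065375 / 0.16062 ≈ 0.041
P(advance-fee fraud | evidence) = 0.035287 / 0.16062 ≈ 0.220
P(romance scam | evidence) = 0.037454 / 0.16062 ≈ 0.233
P(survey request | evidence) = 0.0016598 / 0.16062 ≈ 0.010

0.496, 0.041, 0.220, 0.233, 0.010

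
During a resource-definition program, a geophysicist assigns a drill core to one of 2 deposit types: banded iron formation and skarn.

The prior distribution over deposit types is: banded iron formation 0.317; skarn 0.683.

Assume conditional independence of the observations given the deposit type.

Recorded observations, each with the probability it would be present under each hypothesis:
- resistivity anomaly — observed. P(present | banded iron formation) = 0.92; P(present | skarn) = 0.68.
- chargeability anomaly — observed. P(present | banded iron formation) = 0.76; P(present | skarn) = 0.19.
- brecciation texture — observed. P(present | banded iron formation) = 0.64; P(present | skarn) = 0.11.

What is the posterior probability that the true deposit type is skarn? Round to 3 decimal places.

Multiply each prior by the joint likelihood of the evidence pattern:
  banded iron formation: 0.317 × 0.92 × 0.76 × 0.64 = 0.14185
  skarn: 0.683 × 0.68 × 0.19 × 0.11 = 0.0097068
Marginal likelihood of the evidence = 0.15156.
P(skarn | evidence) = 0.0097068 / 0.15156 ≈ 0.064.

0.064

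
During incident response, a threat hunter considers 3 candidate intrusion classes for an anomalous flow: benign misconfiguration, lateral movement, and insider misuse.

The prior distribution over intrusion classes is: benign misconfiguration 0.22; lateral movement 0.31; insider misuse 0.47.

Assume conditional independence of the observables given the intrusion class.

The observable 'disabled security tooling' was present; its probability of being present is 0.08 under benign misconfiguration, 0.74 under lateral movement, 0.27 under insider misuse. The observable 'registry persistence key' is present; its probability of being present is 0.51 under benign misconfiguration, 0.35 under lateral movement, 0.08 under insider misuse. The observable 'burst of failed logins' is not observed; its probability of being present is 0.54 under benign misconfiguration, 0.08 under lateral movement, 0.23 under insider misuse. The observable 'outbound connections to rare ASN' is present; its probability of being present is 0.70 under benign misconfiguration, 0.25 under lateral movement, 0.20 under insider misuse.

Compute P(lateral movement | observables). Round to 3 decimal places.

0.806

By Bayes' rule with conditional independence, the unnormalized weight for each hypothesis is prior × ∏ likelihoods (using 1 − P(present | H) for each absent observable):
  benign misconfiguration: 0.22 × 0.08 × 0.51 × (1 − 0.54) × 0.70 = 0.0028903
  lateral movement: 0.31 × 0.74 × 0.35 × (1 − 0.08) × 0.25 = 0.018467
  insider misuse: 0.47 × 0.27 × 0.08 × (1 − 0.23) × 0.20 = 0.0015634
Normalizing constant Z = 0.0028903 + 0.018467 + 0.0015634 = 0.02292.
P(lateral movement | evidence) = 0.018467 / 0.02292 ≈ 0.806.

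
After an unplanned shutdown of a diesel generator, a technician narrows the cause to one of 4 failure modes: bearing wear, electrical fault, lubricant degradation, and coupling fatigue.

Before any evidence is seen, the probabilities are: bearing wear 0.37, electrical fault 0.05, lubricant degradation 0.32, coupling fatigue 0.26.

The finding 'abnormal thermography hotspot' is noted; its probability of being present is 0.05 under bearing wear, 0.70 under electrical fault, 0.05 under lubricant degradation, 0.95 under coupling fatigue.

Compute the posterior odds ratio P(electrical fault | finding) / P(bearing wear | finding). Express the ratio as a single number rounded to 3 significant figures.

Unnormalized posterior weight (prior times the finding likelihood) for each of the two hypotheses:
  electrical fault: 0.05 × 0.70 = 0.035
  bearing wear: 0.37 × 0.05 = 0.0185
Posterior odds = 0.035 / 0.0185 ≈ 1.89.

1.89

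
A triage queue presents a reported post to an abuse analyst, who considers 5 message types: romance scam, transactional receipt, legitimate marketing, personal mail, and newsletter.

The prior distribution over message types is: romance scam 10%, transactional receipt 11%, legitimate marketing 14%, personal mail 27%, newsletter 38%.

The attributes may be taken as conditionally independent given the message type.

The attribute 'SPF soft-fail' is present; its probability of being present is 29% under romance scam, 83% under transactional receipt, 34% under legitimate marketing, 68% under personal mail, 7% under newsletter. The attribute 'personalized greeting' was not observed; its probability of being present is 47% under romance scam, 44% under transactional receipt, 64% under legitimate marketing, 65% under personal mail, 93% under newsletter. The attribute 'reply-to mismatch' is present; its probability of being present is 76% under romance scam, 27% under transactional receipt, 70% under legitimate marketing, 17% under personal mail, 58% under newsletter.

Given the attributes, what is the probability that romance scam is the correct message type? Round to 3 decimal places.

0.236

For each hypothesis, the unnormalized posterior weight is prior × product of the attribute likelihoods (using 1 − P(present | H) for each absent attribute):
  romance scam: 0.10 × 0.29 × (1 − 0.47) × 0.76 = 0.011681
  transactional receipt: 0.11 × 0.83 × (1 − 0.44) × 0.27 = 0.013805
  legitimate marketing: 0.14 × 0.34 × (1 − 0.64) × 0.70 = 0.011995
  personal mail: 0.27 × 0.68 × (1 − 0.65) × 0.17 = 0.010924
  newsletter: 0.38 × 0.07 × (1 − 0.93) × 0.58 = 0.00108
Normalizing constant Z = 0.011681 + 0.013805 + 0.011995 + 0.010924 + 0.00108 = 0.049485.
P(romance scam | evidence) = 0.011681 / 0.049485 ≈ 0.236.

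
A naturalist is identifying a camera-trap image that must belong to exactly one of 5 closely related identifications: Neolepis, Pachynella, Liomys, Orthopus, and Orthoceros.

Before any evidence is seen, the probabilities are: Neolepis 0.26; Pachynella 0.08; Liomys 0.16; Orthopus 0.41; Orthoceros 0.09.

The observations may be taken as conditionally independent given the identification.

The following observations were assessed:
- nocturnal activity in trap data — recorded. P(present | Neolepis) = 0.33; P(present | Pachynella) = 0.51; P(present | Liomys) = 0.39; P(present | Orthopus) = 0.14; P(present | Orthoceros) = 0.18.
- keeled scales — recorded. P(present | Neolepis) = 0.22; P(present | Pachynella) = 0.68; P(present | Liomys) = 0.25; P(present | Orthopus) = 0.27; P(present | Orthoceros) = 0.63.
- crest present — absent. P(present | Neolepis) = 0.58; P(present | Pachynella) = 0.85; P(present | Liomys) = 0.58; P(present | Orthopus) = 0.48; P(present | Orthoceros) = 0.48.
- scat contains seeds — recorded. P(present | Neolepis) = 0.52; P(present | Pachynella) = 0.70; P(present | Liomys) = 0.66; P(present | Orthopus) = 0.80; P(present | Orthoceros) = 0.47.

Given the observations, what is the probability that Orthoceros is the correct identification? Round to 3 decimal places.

Multiply each prior by the joint likelihood of the evidence pattern (using 1 − P(present | H) for each absent observation):
  Neolepis: 0.26 × 0.33 × 0.22 × (1 − 0.58) × 0.52 = 0.0041225
  Pachynella: 0.08 × 0.51 × 0.68 × (1 − 0.85) × 0.70 = 0.0029131
  Liomys: 0.16 × 0.39 × 0.25 × (1 − 0.58) × 0.66 = 0.0043243
  Orthopus: 0.41 × 0.14 × 0.27 × (1 − 0.48) × 0.80 = 0.0064472
  Orthoceros: 0.09 × 0.18 × 0.63 × (1 − 0.48) × 0.47 = 0.0024943
The unnormalized weights sum to 0.020301.
P(Orthoceros | evidence) = 0.0024943 / 0.020301 ≈ 0.123.

0.123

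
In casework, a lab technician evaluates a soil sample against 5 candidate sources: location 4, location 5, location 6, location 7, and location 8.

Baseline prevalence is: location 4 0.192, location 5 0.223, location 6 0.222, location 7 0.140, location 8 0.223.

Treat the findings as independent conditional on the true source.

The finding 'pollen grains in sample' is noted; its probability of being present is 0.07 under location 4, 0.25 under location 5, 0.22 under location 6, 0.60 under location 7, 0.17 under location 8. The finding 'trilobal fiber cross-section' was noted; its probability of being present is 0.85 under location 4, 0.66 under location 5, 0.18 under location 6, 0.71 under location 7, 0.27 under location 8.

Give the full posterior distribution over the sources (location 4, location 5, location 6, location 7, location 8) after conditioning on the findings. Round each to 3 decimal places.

0.090, 0.290, 0.069, 0.470, 0.081

By Bayes' rule with conditional independence, the unnormalized weight for each hypothesis is prior × ∏ likelihoods:
  location 4: 0.192 × 0.07 × 0.85 = 0.011424
  location 5: 0.223 × 0.25 × 0.66 = 0.036795
  location 6: 0.222 × 0.22 × 0.18 = 0.0087912
  location 7: 0.140 × 0.60 × 0.71 = 0.05964
  location 8: 0.223 × 0.17 × 0.27 = 0.010236
Normalizing constant Z = 0.011424 + 0.036795 + 0.0087912 + 0.05964 + 0.010236 = 0.12689.
P(location 4 | evidence) = 0.011424 / 0.12689 ≈ 0.090
P(location 5 | evidence) = 0.036795 / 0.12689 ≈ 0.290
P(location 6 | evidence) = 0.0087912 / 0.12689 ≈ 0.069
P(location 7 | evidence) = 0.05964 / 0.12689 ≈ 0.470
P(location 8 | evidence) = 0.010236 / 0.12689 ≈ 0.081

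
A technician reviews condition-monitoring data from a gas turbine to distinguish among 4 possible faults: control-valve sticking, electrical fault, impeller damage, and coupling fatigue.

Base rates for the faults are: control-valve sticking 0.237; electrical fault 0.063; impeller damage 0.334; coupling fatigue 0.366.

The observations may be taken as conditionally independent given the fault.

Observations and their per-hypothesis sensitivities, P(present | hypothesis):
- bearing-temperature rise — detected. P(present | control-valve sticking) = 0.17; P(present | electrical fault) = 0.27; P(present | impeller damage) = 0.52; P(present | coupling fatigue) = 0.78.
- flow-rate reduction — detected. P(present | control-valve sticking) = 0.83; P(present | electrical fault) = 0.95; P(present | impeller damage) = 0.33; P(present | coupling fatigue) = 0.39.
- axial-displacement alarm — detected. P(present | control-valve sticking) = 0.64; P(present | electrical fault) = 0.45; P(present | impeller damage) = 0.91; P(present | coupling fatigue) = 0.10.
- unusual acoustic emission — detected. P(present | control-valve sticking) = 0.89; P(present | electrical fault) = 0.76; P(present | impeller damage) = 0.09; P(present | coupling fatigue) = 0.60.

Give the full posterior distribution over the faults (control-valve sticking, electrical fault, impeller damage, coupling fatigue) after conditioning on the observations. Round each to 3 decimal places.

0.530, 0.154, 0.131, 0.186

Multiply each prior by the joint likelihood of the evidence pattern:
  control-valve sticking: 0.237 × 0.17 × 0.83 × 0.64 × 0.89 = 0.019048
  electrical fault: 0.063 × 0.27 × 0.95 × 0.45 × 0.76 = 0.0055265
  impeller damage: 0.334 × 0.52 × 0.33 × 0.91 × 0.09 = 0.004694
  coupling fatigue: 0.366 × 0.78 × 0.39 × 0.10 × 0.60 = 0.0066802
The unnormalized weights sum to 0.035949.
P(control-valve sticking | evidence) = 0.019048 / 0.035949 ≈ 0.530
P(electrical fault | evidence) = 0.0055265 / 0.035949 ≈ 0.154
P(impeller damage | evidence) = 0.004694 / 0.035949 ≈ 0.131
P(coupling fatigue | evidence) = 0.0066802 / 0.035949 ≈ 0.186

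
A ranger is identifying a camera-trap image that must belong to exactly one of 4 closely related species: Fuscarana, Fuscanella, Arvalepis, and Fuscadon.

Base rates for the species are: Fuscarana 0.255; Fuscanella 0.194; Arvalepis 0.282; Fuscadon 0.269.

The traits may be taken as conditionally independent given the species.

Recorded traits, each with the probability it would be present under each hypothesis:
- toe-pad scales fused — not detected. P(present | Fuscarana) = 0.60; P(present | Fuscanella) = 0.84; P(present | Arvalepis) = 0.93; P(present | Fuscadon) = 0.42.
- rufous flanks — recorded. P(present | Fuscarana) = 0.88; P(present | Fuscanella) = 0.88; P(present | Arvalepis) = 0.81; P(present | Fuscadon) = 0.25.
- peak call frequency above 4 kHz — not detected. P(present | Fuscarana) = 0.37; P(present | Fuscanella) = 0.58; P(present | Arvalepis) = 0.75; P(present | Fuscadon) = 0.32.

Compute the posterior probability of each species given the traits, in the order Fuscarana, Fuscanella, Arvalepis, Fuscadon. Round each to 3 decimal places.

By Bayes' rule with conditional independence, the unnormalized weight for each hypothesis is prior × ∏ likelihoods (using 1 − P(present | H) for each absent trait):
  Fuscarana: 0.255 × (1 − 0.60) × 0.88 × (1 − 0.37) = 0.056549
  Fuscanella: 0.194 × (1 − 0.84) × 0.88 × (1 − 0.58) = 0.011472
  Arvalepis: 0.282 × (1 − 0.93) × 0.81 × (1 − 0.75) = 0.0039973
  Fuscadon: 0.269 × (1 − 0.42) × 0.25 × (1 − 0.32) = 0.026523
Marginal likelihood of the evidence = 0.098542.
P(Fuscarana | evidence) = 0.056549 / 0.098542 ≈ 0.574
P(Fuscanella | evidence) = 0.011472 / 0.098542 ≈ 0.116
P(Arvalepis | evidence) = 0.0039973 / 0.098542 ≈ 0.041
P(Fuscadon | evidence) = 0.026523 / 0.098542 ≈ 0.269

0.574, 0.116, 0.041, 0.269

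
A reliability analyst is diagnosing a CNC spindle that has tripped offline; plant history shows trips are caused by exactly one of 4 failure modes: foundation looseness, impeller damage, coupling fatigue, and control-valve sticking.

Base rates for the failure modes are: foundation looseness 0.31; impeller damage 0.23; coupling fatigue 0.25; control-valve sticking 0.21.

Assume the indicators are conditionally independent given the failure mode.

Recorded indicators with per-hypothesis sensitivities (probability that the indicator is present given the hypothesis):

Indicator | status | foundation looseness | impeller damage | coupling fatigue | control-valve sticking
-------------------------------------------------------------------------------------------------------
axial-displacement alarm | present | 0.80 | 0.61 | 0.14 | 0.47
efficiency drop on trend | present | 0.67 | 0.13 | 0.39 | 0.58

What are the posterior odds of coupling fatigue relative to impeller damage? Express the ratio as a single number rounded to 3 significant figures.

Unnormalized posterior weight (prior times the indicator likelihoods) for each of the two hypotheses:
  coupling fatigue: 0.25 × 0.14 × 0.39 = 0.01365
  impeller damage: 0.23 × 0.61 × 0.13 = 0.018239
Posterior odds = 0.01365 / 0.018239 ≈ 0.748.

0.748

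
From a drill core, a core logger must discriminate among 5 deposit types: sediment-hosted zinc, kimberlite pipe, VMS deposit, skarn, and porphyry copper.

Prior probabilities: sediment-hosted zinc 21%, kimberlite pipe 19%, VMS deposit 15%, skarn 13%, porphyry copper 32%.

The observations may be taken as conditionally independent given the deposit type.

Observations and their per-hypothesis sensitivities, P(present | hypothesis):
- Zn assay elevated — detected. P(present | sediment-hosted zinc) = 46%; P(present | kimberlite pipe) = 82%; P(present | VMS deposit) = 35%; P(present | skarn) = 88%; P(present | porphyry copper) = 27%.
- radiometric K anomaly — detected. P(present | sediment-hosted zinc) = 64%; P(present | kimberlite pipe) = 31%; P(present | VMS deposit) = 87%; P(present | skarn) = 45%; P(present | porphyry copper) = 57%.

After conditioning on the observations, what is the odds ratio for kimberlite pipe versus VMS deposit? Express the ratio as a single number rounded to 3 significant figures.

Posterior odds equal prior odds times the likelihood ratio; only the two competing hypotheses matter.
  kimberlite pipe: 0.19 × 0.82 × 0.31 = 0.048298
  VMS deposit: 0.15 × 0.35 × 0.87 = 0.045675
Posterior odds = 0.048298 / 0.045675 ≈ 1.06.

1.06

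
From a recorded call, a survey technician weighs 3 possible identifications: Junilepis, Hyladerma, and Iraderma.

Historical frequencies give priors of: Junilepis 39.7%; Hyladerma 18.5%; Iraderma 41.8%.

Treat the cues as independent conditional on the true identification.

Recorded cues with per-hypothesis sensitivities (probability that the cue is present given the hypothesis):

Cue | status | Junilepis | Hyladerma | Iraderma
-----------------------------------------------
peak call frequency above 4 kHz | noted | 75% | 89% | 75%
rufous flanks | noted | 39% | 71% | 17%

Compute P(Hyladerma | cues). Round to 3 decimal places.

Multiply each prior by the joint likelihood of the cue pattern:
  Junilepis: 0.397 × 0.75 × 0.39 = 0.11612
  Hyladerma: 0.185 × 0.89 × 0.71 = 0.1169
  Iraderma: 0.418 × 0.75 × 0.17 = 0.053295
Normalizing constant Z = 0.11612 + 0.1169 + 0.053295 = 0.28632.
P(Hyladerma | evidence) = 0.1169 / 0.28632 ≈ 0.408.

0.408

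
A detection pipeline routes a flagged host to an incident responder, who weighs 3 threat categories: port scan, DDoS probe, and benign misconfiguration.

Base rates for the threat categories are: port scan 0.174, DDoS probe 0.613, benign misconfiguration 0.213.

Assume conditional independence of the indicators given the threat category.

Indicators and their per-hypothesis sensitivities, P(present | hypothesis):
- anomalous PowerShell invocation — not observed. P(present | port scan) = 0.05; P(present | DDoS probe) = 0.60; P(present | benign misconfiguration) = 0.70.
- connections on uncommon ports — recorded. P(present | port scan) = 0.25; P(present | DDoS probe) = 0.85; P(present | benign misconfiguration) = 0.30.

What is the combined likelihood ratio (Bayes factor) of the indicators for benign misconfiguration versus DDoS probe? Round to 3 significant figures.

Take the product of per-indicator likelihoods under each hypothesis (using 1 − P(present | H) for each absent indicator), then divide.
  benign misconfiguration: (1 − 0.70) × 0.30 = 0.09
  DDoS probe: (1 − 0.60) × 0.85 = 0.34
Bayes factor = 0.09 / 0.34 ≈ 0.265

0.265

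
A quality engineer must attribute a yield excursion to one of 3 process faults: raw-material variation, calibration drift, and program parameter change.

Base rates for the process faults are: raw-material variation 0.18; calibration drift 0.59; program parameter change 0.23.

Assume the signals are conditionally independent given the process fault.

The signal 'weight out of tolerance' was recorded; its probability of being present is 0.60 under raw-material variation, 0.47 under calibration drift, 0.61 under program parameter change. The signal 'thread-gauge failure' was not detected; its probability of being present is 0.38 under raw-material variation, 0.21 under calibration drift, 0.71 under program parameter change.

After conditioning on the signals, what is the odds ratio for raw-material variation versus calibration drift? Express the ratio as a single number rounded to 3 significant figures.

0.306

Posterior odds equal prior odds times the likelihood ratio; only the two competing hypotheses matter (using 1 − P(present | H) for each absent signal).
  raw-material variation: 0.18 × 0.60 × (1 − 0.38) = 0.06696
  calibration drift: 0.59 × 0.47 × (1 − 0.21) = 0.21907
Odds(raw-material variation : calibration drift) = 0.06696 / 0.21907 ≈ 0.306.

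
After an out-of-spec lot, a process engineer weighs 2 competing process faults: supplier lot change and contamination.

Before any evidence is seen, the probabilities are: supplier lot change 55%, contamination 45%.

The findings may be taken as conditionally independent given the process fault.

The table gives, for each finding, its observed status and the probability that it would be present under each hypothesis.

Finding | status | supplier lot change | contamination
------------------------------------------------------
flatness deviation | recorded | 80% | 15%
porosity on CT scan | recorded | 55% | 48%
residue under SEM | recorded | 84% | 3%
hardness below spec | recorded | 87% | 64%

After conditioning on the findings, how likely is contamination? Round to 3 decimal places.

For each hypothesis, the unnormalized posterior weight is prior × product of the finding likelihoods:
  supplier lot change: 0.55 × 0.80 × 0.55 × 0.84 × 0.87 = 0.17685
  contamination: 0.45 × 0.15 × 0.48 × 0.03 × 0.64 = 0.00062208
Normalizing constant Z = 0.17685 + 0.00062208 = 0.17748.
P(contamination | evidence) = 0.00062208 / 0.17748 ≈ 0.004.

0.004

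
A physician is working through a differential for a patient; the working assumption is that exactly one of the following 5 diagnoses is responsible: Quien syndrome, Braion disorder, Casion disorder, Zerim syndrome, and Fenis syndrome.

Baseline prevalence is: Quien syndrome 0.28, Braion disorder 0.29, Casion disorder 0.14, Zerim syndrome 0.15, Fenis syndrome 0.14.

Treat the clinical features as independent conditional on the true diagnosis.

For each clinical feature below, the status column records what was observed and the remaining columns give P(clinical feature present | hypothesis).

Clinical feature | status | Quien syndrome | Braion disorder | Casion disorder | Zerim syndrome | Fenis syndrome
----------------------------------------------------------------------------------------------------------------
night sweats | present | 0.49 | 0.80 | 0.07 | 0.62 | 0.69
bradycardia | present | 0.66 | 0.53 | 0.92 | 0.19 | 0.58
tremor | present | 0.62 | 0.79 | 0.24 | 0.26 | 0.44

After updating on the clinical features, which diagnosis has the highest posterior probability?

Braion disorder

By Bayes' rule with conditional independence, the unnormalized weight for each hypothesis is prior × ∏ likelihoods:
  Quien syndrome: 0.28 × 0.49 × 0.66 × 0.62 = 0.056142
  Braion disorder: 0.29 × 0.80 × 0.53 × 0.79 = 0.097138
  Casion disorder: 0.14 × 0.07 × 0.92 × 0.24 = 0.0021638
  Zerim syndrome: 0.15 × 0.62 × 0.19 × 0.26 = 0.0045942
  Fenis syndrome: 0.14 × 0.69 × 0.58 × 0.44 = 0.024652
The unnormalized weights sum to 0.18469.
P(Quien syndrome | evidence) ≈ 0.056142 / 0.18469 ≈ 0.304
P(Braion disorder | evidence) ≈ 0.097138 / 0.18469 ≈ 0.526
P(Casion disorder | evidence) ≈ 0.0021638 / 0.18469 ≈ 0.012
P(Zerim syndrome | evidence) ≈ 0.0045942 / 0.18469 ≈ 0.025
P(Fenis syndrome | evidence) ≈ 0.024652 / 0.18469 ≈ 0.133
The largest is 0.526, so Braion disorder is most probable.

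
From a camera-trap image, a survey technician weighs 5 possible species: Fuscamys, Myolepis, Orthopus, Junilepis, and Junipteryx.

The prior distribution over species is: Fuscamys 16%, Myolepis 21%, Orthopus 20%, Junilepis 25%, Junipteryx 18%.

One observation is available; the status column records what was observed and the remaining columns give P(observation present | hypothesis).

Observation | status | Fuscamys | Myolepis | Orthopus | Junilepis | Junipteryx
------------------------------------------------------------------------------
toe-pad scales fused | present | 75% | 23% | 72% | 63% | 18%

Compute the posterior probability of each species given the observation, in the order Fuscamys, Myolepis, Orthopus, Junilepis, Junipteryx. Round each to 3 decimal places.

0.239, 0.096, 0.287, 0.314, 0.065

For each hypothesis, the unnormalized posterior weight is prior × likelihood:
  Fuscamys: 0.16 × 0.75 = 0.12
  Myolepis: 0.21 × 0.23 = 0.0483
  Orthopus: 0.20 × 0.72 = 0.144
  Junilepis: 0.25 × 0.63 = 0.1575
  Junipteryx: 0.18 × 0.18 = 0.0324
Normalizing constant Z = 0.12 + 0.0483 + 0.144 + 0.1575 + 0.0324 = 0.5022.
P(Fuscamys | evidence) = 0.12 / 0.5022 ≈ 0.239
P(Myolepis | evidence) = 0.0483 / 0.5022 ≈ 0.096
P(Orthopus | evidence) = 0.144 / 0.5022 ≈ 0.287
P(Junilepis | evidence) = 0.1575 / 0.5022 ≈ 0.314
P(Junipteryx | evidence) = 0.0324 / 0.5022 ≈ 0.065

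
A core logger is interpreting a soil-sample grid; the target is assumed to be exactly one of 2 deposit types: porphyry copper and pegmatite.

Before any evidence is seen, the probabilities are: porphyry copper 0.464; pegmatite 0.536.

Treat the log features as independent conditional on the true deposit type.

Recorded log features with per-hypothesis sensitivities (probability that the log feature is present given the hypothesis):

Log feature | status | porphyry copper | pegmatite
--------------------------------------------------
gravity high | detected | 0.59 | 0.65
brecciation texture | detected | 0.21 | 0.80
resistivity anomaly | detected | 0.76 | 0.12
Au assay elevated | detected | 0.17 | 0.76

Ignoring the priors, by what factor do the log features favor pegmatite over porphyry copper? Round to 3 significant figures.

Joint likelihood of the log feature pattern under each hypothesis:
  pegmatite: 0.65 × 0.80 × 0.12 × 0.76 = 0.047424
  porphyry copper: 0.59 × 0.21 × 0.76 × 0.17 = 0.016008
Bayes factor = 0.047424 / 0.016008 ≈ 2.96

2.96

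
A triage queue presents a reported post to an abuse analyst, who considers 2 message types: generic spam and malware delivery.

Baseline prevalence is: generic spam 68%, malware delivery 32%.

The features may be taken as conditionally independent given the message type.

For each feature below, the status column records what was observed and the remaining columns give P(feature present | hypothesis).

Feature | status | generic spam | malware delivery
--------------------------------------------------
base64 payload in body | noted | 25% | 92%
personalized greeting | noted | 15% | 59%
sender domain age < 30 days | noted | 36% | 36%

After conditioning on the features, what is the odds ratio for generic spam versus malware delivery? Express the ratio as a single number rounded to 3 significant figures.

0.147

Posterior odds equal prior odds times the likelihood ratio; only the two competing hypotheses matter.
  generic spam: 0.68 × 0.25 × 0.15 × 0.36 = 0.00918
  malware delivery: 0.32 × 0.92 × 0.59 × 0.36 = 0.062531
Posterior odds = 0.00918 / 0.062531 ≈ 0.147.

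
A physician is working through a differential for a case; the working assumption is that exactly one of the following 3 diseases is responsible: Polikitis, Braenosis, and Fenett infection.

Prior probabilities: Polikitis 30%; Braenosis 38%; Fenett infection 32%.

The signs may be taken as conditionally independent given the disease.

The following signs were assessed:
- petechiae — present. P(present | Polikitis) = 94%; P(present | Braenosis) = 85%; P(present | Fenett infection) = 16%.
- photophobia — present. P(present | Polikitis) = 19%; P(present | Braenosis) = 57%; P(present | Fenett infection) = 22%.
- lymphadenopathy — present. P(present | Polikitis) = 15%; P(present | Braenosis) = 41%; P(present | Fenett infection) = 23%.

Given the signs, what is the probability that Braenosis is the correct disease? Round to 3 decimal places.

0.877

For each hypothesis, the unnormalized posterior weight is prior × product of the sign likelihoods:
  Polikitis: 0.30 × 0.94 × 0.19 × 0.15 = 0.008037
  Braenosis: 0.38 × 0.85 × 0.57 × 0.41 = 0.075485
  Fenett infection: 0.32 × 0.16 × 0.22 × 0.23 = 0.0025907
Marginal likelihood of the evidence = 0.086113.
P(Braenosis | evidence) = 0.075485 / 0.086113 ≈ 0.877.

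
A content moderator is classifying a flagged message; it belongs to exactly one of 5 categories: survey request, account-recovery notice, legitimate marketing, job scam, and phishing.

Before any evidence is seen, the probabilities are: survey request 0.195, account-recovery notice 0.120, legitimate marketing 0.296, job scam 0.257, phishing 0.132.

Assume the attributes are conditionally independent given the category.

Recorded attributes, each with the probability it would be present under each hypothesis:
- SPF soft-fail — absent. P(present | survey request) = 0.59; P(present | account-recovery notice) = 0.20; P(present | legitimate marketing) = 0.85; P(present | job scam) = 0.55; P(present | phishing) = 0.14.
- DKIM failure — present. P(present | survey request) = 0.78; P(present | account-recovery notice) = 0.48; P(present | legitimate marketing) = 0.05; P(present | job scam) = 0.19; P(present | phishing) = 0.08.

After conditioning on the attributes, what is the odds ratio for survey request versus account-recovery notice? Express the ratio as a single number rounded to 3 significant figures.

1.35

The normalizing constant cancels in an odds ratio, so compute prior × likelihood for the two hypotheses only (using 1 − P(present | H) for each absent attribute):
  survey request: 0.195 × (1 − 0.59) × 0.78 = 0.062361
  account-recovery notice: 0.120 × (1 − 0.20) × 0.48 = 0.04608
Odds(survey request : account-recovery notice) = 0.062361 / 0.04608 ≈ 1.35.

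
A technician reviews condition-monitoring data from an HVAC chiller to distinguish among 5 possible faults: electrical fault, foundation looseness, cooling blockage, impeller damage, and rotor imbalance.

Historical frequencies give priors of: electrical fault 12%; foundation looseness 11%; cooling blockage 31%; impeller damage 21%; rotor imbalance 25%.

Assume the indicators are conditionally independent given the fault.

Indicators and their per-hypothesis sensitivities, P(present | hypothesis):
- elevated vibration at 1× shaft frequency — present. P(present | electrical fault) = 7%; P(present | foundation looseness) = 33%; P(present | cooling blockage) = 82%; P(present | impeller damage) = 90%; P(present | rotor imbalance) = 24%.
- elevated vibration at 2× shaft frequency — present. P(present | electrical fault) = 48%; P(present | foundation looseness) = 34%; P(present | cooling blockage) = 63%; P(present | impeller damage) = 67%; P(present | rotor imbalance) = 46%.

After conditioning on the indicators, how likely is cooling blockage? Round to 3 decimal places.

0.484

Multiply each prior by the joint likelihood of the indicator pattern:
  electrical fault: 0.12 × 0.07 × 0.48 = 0.004032
  foundation looseness: 0.11 × 0.33 × 0.34 = 0.012342
  cooling blockage: 0.31 × 0.82 × 0.63 = 0.16015
  impeller damage: 0.21 × 0.90 × 0.67 = 0.12663
  rotor imbalance: 0.25 × 0.24 × 0.46 = 0.0276
Marginal likelihood of the evidence = 0.33075.
P(cooling blockage | evidence) = 0.16015 / 0.33075 ≈ 0.484.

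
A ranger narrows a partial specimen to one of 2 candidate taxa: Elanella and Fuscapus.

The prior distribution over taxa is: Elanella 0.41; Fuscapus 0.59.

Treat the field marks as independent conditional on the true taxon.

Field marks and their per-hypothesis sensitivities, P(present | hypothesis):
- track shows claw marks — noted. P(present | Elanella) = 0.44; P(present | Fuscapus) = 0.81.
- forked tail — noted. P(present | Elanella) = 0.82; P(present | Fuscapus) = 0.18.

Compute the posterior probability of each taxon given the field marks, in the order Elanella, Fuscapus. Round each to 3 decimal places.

0.632, 0.368

Multiply each prior by the joint likelihood of the field mark pattern:
  Elanella: 0.41 × 0.44 × 0.82 = 0.14793
  Fuscapus: 0.59 × 0.81 × 0.18 = 0.086022
The unnormalized weights sum to 0.23395.
P(Elanella | evidence) = 0.14793 / 0.23395 ≈ 0.632
P(Fuscapus | evidence) = 0.086022 / 0.23395 ≈ 0.368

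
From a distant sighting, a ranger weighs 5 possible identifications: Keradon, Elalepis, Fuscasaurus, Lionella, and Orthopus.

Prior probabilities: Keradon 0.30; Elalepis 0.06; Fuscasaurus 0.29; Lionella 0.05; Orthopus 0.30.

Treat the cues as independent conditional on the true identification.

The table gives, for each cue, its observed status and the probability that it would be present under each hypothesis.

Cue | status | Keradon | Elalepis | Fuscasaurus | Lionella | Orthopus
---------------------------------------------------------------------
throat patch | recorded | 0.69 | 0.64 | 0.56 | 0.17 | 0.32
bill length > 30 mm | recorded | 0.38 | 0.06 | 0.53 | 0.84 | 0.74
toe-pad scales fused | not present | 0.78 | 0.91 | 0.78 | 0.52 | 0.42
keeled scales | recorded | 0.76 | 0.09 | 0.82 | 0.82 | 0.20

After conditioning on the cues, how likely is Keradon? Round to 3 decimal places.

By Bayes' rule with conditional independence, the unnormalized weight for each hypothesis is prior × ∏ likelihoods (using 1 − P(present | H) for each absent cue):
  Keradon: 0.30 × 0.69 × 0.38 × (1 − 0.78) × 0.76 = 0.013152
  Elalepis: 0.06 × 0.64 × 0.06 × (1 − 0.91) × 0.09 = 1.8662e-05
  Fuscasaurus: 0.29 × 0.56 × 0.53 × (1 − 0.78) × 0.82 = 0.015527
  Lionella: 0.05 × 0.17 × 0.84 × (1 − 0.52) × 0.82 = 0.0028103
  Orthopus: 0.30 × 0.32 × 0.74 × (1 − 0.42) × 0.20 = 0.0082406
Normalizing constant Z = 0.013152 + 1.8662e-05 + 0.015527 + 0.0028103 + 0.0082406 = 0.039749.
P(Keradon | evidence) = 0.013152 / 0.039749 ≈ 0.331.

0.331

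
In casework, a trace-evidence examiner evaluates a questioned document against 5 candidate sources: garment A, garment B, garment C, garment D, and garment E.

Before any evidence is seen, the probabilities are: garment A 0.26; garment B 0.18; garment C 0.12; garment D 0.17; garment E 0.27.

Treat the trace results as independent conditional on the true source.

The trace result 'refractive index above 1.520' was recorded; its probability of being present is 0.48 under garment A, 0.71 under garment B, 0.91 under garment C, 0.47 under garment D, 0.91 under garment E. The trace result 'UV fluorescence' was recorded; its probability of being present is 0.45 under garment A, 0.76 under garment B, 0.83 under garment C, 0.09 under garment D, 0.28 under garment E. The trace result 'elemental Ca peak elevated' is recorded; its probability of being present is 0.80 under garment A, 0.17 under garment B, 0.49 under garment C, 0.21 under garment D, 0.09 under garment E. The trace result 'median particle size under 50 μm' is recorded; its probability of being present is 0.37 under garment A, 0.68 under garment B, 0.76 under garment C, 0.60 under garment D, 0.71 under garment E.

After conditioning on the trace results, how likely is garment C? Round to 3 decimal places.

0.504

Multiply each prior by the joint likelihood of the trace result pattern:
  garment A: 0.26 × 0.48 × 0.45 × 0.80 × 0.37 = 0.016623
  garment B: 0.18 × 0.71 × 0.76 × 0.17 × 0.68 = 0.011228
  garment C: 0.12 × 0.91 × 0.83 × 0.49 × 0.76 = 0.033753
  garment D: 0.17 × 0.47 × 0.09 × 0.21 × 0.60 = 0.00090607
  garment E: 0.27 × 0.91 × 0.28 × 0.09 × 0.71 = 0.0043961
Marginal likelihood of the evidence = 0.066906.
P(garment C | evidence) = 0.033753 / 0.066906 ≈ 0.504.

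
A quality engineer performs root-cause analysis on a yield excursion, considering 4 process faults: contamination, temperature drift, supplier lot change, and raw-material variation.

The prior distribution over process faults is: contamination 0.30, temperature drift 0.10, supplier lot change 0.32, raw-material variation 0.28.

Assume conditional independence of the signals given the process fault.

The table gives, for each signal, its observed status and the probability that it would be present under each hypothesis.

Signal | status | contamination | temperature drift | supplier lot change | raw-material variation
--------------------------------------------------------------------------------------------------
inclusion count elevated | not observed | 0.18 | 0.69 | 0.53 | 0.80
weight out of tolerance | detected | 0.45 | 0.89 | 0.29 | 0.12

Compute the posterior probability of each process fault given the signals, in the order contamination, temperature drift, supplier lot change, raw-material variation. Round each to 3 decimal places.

For each hypothesis, the unnormalized posterior weight is prior × product of the signal likelihoods (using 1 − P(present | H) for each absent signal):
  contamination: 0.30 × (1 − 0.18) × 0.45 = 0.1107
  temperature drift: 0.10 × (1 − 0.69) × 0.89 = 0.02759
  supplier lot change: 0.32 × (1 − 0.53) × 0.29 = 0.043616
  raw-material variation: 0.28 × (1 − 0.80) × 0.12 = 0.00672
The unnormalized weights sum to 0.18863.
P(contamination | evidence) = 0.1107 / 0.18863 ≈ 0.587
P(temperature drift | evidence) = 0.02759 / 0.18863 ≈ 0.146
P(supplier lot change | evidence) = 0.043616 / 0.18863 ≈ 0.231
P(raw-material variation | evidence) = 0.00672 / 0.18863 ≈ 0.036

0.587, 0.146, 0.231, 0.036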